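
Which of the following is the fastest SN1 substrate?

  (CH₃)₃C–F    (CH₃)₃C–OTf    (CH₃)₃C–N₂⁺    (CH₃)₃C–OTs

Same R in every case — rank the leaving groups.
The more stable X⁻ (or X) is on its own — i.e. the weaker a base it is — the better a leaving group it makes.
(CH₃)₃C–N₂⁺ loses N₂: no meaningful conjugate acid; N₂ departs as an exceptionally stable neutral molecule
(CH₃)₃C–OTf loses OTf⁻: pKₐ(CF₃SO₃H (triflic acid)) ≈ -14
(CH₃)₃C–OTs loses OTs⁻: pKₐ(p-CH₃C₆H₄SO₃H (TsOH)) ≈ -2.8
(CH₃)₃C–F loses F⁻: pKₐ(HF) ≈ 3.2

(CH₃)₃C–N₂⁺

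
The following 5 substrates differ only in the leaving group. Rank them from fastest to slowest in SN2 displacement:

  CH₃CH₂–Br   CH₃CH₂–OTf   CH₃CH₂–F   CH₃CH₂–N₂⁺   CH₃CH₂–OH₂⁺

The skeletons are identical, so relative rate is governed entirely by leaving-group ability.
A good leaving group is a weak base: the lower the pKₐ of its conjugate acid, the more readily it departs.
CH₃CH₂–N₂⁺ loses N₂: no meaningful conjugate acid; N₂ departs as an exceptionally stable neutral molecule
CH₃CH₂–OTf loses OTf⁻: pKₐ(CF₃SO₃H (triflic acid)) ≈ -14
CH₃CH₂–Br loses Br⁻: pKₐ(HBr) ≈ -9
CH₃CH₂–OH₂⁺ loses H₂O: pKₐ(H₃O⁺) ≈ -1.7
CH₃CH₂–F loses F⁻: pKₐ(HF) ≈ 3.2

CH₃CH₂–N₂⁺ > CH₃CH₂–OTf > CH₃CH₂–Br > CH₃CH₂–OH₂⁺ > CH₃CH₂–F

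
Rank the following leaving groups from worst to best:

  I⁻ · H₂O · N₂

Rank by basicity of the departing species: weakest base leaves most easily.
N₂: no meaningful conjugate acid; N₂ departs as an exceptionally stable neutral molecule
I⁻: pKₐ(HI) ≈ -10
H₂O: pKₐ(H₃O⁺) ≈ -1.7 — neutral; leaves from a protonated alcohol (R–OH₂⁺)
The question asks for worst first, so the sequence is read in increasing leaving-group ability.

H₂O < I⁻ < N₂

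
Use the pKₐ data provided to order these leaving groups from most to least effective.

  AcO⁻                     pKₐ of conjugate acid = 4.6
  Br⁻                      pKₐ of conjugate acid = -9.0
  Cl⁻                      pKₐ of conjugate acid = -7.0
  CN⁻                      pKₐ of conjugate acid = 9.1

Br⁻ > Cl⁻ > AcO⁻ > CN⁻

Lower conjugate-acid pKₐ ⇒ weaker base ⇒ better leaving group.
Sorting by the given values: Br⁻ (-9.0), Cl⁻ (-7.0), AcO⁻ (4.6), CN⁻ (9.1).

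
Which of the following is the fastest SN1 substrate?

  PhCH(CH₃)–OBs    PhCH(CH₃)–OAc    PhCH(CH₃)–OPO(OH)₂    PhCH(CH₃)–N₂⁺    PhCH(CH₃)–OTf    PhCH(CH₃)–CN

PhCH(CH₃)–N₂⁺

Identical carbon frameworks mean the comparison reduces to leaving-group quality.
Rank by basicity of the departing species: weakest base leaves most easily.
PhCH(CH₃)–N₂⁺ loses N₂: no meaningful conjugate acid; N₂ departs as an exceptionally stable neutral molecule
PhCH(CH₃)–OTf loses OTf⁻: pKₐ(CF₃SO₃H (triflic acid)) ≈ -14
PhCH(CH₃)–OBs loses OBs⁻: pKₐ(p-BrC₆H₄SO₃H) ≈ -2.8
PhCH(CH₃)–OPO(OH)₂ loses H₂PO₄⁻: pKₐ(H₃PO₄) ≈ 2.1
PhCH(CH₃)–OAc loses AcO⁻: pKₐ(CH₃COOH) ≈ 4.8
PhCH(CH₃)–CN loses CN⁻: pKₐ(HCN) ≈ 9.2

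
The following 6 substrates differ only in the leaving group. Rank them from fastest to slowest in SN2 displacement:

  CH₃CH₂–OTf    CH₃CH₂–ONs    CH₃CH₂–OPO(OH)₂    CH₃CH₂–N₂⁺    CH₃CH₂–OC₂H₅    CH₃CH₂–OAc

CH₃CH₂–N₂⁺ > CH₃CH₂–OTf > CH₃CH₂–ONs > CH₃CH₂–OPO(OH)₂ > CH₃CH₂–OAc > CH₃CH₂–OC₂H₅

Same R in every case — rank the leaving groups.
Rank by basicity of the departing species: weakest base leaves most easily.
CH₃CH₂–N₂⁺ loses N₂: no meaningful conjugate acid; N₂ departs as an exceptionally stable neutral molecule
CH₃CH₂–OTf loses OTf⁻: pKₐ(CF₃SO₃H (triflic acid)) ≈ -14
CH₃CH₂–ONs loses ONs⁻: pKₐ(p-O₂NC₆H₄SO₃H) ≈ -3.5
CH₃CH₂–OPO(OH)₂ loses H₂PO₄⁻: pKₐ(H₃PO₄) ≈ 2.1
CH₃CH₂–OAc loses AcO⁻: pKₐ(CH₃COOH) ≈ 4.8
CH₃CH₂–OC₂H₅ loses CH₃CH₂O⁻: pKₐ(CH₃CH₂OH) ≈ 16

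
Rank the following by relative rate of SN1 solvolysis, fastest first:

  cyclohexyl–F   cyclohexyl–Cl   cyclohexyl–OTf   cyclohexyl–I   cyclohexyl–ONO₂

With the same alkyl group throughout, only the leaving group differentiates the rates.
Leaving-group ability tracks the stability of the departed species; conjugate-acid pKₐ is the usual yardstick (lower pKₐ → better LG).
cyclohexyl–OTf loses OTf⁻: pKₐ(CF₃SO₃H (triflic acid)) ≈ -14
cyclohexyl–I loses I⁻: pKₐ(HI) ≈ -10
cyclohexyl–Cl loses Cl⁻: pKₐ(HCl) ≈ -7
cyclohexyl–ONO₂ loses NO₃⁻: pKₐ(HNO₃) ≈ -1.3
cyclohexyl–F loses F⁻: pKₐ(HF) ≈ 3.2

cyclohexyl–OTf > cyclohexyl–I > cyclohexyl–Cl > cyclohexyl–ONO₂ > cyclohexyl–F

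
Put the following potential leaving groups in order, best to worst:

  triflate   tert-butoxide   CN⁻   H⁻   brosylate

The more stable X⁻ (or X) is on its own — i.e. the weaker a base it is — the better a leaving group it makes.
triflate: pKₐ(CF₃SO₃H (triflic acid)) ≈ -14
brosylate: pKₐ(p-BrC₆H₄SO₃H) ≈ -2.8
CN⁻: pKₐ(HCN) ≈ 9.2
tert-butoxide: pKₐ(t-BuOH) ≈ 18
H⁻: pKₐ(H₂) ≈ 36

triflate > brosylate > CN⁻ > tert-butoxide > H⁻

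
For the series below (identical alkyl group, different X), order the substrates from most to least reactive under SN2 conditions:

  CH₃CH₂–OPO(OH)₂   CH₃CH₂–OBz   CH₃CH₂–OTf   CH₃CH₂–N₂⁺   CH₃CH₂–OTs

Same R in every case — rank the leaving groups.
A good leaving group is a weak base: the lower the pKₐ of its conjugate acid, the more readily it departs.
CH₃CH₂–N₂⁺ loses N₂: no meaningful conjugate acid; N₂ departs as an exceptionally stable neutral molecule
CH₃CH₂–OTf loses OTf⁻: pKₐ(CF₃SO₃H (triflic acid)) ≈ -14
CH₃CH₂–OTs loses OTs⁻: pKₐ(p-CH₃C₆H₄SO₃H (TsOH)) ≈ -2.8
CH₃CH₂–OPO(OH)₂ loses H₂PO₄⁻: pKₐ(H₃PO₄) ≈ 2.1
CH₃CH₂–OBz loses PhCOO⁻: pKₐ(C₆H₅COOH) ≈ 4.2

CH₃CH₂–N₂⁺ > CH₃CH₂–OTf > CH₃CH₂–OTs > CH₃CH₂–OPO(OH)₂ > CH₃CH₂–OBz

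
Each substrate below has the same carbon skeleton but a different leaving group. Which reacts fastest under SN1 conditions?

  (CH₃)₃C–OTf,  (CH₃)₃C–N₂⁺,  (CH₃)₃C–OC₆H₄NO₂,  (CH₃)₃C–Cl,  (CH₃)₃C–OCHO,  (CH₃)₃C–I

Identical carbon frameworks mean the comparison reduces to leaving-group quality.
Leaving-group ability tracks the stability of the departed species; conjugate-acid pKₐ is the usual yardstick (lower pKₐ → better LG).
(CH₃)₃C–N₂⁺ loses N₂: no meaningful conjugate acid; N₂ departs as an exceptionally stable neutral molecule
(CH₃)₃C–OTf loses OTf⁻: pKₐ(CF₃SO₃H (triflic acid)) ≈ -14
(CH₃)₃C–I loses I⁻: pKₐ(HI) ≈ -10
(CH₃)₃C–Cl loses Cl⁻: pKₐ(HCl) ≈ -7
(CH₃)₃C–OCHO loses HCOO⁻: pKₐ(HCOOH) ≈ 3.8
(CH₃)₃C–OC₆H₄NO₂ loses p-O₂N–C₆H₄–O⁻: pKₐ(p-nitrophenol) ≈ 7.2

(CH₃)₃C–N₂⁺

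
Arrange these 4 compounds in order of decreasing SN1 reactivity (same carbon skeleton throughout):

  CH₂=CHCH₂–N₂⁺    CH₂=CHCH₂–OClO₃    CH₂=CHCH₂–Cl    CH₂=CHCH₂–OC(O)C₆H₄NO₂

CH₂=CHCH₂–N₂⁺ > CH₂=CHCH₂–OClO₃ > CH₂=CHCH₂–Cl > CH₂=CHCH₂–OC(O)C₆H₄NO₂

Same R in every case — rank the leaving groups.
A good leaving group is a weak base: the lower the pKₐ of its conjugate acid, the more readily it departs.
CH₂=CHCH₂–N₂⁺ loses N₂: no meaningful conjugate acid; N₂ departs as an exceptionally stable neutral molecule
CH₂=CHCH₂–OClO₃ loses ClO₄⁻: pKₐ(HClO₄) ≈ -10
CH₂=CHCH₂–Cl loses Cl⁻: pKₐ(HCl) ≈ -7
CH₂=CHCH₂–OC(O)C₆H₄NO₂ loses p-O₂N–C₆H₄–COO⁻: pKₐ(p-nitrobenzoic acid) ≈ 3.4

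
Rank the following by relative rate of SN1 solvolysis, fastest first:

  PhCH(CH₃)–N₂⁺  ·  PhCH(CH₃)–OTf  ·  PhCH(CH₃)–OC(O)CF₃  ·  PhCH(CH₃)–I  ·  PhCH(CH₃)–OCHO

With the same alkyl group throughout, only the leaving group differentiates the rates.
A good leaving group is a weak base: the lower the pKₐ of its conjugate acid, the more readily it departs.
PhCH(CH₃)–N₂⁺ loses N₂: no meaningful conjugate acid; N₂ departs as an exceptionally stable neutral molecule
PhCH(CH₃)–OTf loses OTf⁻: pKₐ(CF₃SO₃H (triflic acid)) ≈ -14
PhCH(CH₃)–I loses I⁻: pKₐ(HI) ≈ -10
PhCH(CH₃)–OC(O)CF₃ loses CF₃COO⁻: pKₐ(CF₃COOH) ≈ 0.2
PhCH(CH₃)–OCHO loses HCOO⁻: pKₐ(HCOOH) ≈ 3.8

PhCH(CH₃)–N₂⁺ > PhCH(CH₃)–OTf > PhCH(CH₃)–I > PhCH(CH₃)–OC(O)CF₃ > PhCH(CH₃)–OCHO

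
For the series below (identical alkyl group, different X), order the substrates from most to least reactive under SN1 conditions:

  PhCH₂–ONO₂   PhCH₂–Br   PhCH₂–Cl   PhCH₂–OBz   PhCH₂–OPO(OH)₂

The skeletons are identical, so relative rate is governed entirely by leaving-group ability.
A good leaving group is a weak base: the lower the pKₐ of its conjugate acid, the more readily it departs.
PhCH₂–Br loses Br⁻: pKₐ(HBr) ≈ -9
PhCH₂–Cl loses Cl⁻: pKₐ(HCl) ≈ -7
PhCH₂–ONO₂ loses NO₃⁻: pKₐ(HNO₃) ≈ -1.3
PhCH₂–OPO(OH)₂ loses H₂PO₄⁻: pKₐ(H₃PO₄) ≈ 2.1
PhCH₂–OBz loses PhCOO⁻: pKₐ(C₆H₅COOH) ≈ 4.2

PhCH₂–Br > PhCH₂–Cl > PhCH₂–ONO₂ > PhCH₂–OPO(OH)₂ > PhCH₂–OBz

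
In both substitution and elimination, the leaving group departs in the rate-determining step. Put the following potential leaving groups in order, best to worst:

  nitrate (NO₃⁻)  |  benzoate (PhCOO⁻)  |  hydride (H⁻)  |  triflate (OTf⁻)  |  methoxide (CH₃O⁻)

triflate (OTf⁻) > nitrate (NO₃⁻) > benzoate (PhCOO⁻) > methoxide (CH₃O⁻) > hydride (H⁻)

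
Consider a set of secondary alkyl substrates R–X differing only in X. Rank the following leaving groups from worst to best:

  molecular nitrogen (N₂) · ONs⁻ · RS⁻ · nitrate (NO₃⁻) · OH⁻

OH⁻ < RS⁻ < nitrate (NO₃⁻) < ONs⁻ < molecular nitrogen (N₂)

Rank by basicity of the departing species: weakest base leaves most easily.
molecular nitrogen (N₂): no meaningful conjugate acid; N₂ departs as an exceptionally stable neutral molecule
ONs⁻: pKₐ(p-O₂NC₆H₄SO₃H) ≈ -3.5
nitrate (NO₃⁻): pKₐ(HNO₃) ≈ -1.3 — resonance-delocalised over three oxygens
RS⁻: pKₐ(RSH (a thiol)) ≈ 10.5 — moderately basic; rarely leaves without activation
OH⁻: pKₐ(H₂O) ≈ 15.7
Listed from poorest to best leaving group as asked.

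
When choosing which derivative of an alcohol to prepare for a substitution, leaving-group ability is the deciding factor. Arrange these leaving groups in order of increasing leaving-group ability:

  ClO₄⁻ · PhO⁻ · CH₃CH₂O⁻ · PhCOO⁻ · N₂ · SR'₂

N₂: no meaningful conjugate acid; N₂ departs as an exceptionally stable neutral molecule
ClO₄⁻: pKₐ(HClO₄) ≈ -10
SR'₂: pKₐ(R'₂SH⁺) ≈ -7
PhCOO⁻: pKₐ(C₆H₅COOH) ≈ 4.2
PhO⁻: pKₐ(C₆H₅OH (phenol)) ≈ 10
CH₃CH₂O⁻: pKₐ(CH₃CH₂OH) ≈ 16
Reversing gives the worst-to-best order requested.

CH₃CH₂O⁻ < PhO⁻ < PhCOO⁻ < SR'₂ < ClO₄⁻ < N₂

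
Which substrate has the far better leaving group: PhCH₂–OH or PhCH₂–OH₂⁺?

From PhCH₂–OH the departing group would be OH⁻ (pKₐ(H₂O) ≈ 15.7). Strong base; essentially never leaves without prior activation.
From PhCH₂–OH₂⁺ the leaving group is H₂O (pKₐ(H₃O⁺) ≈ -1.7). Neutral; leaves from a protonated alcohol (R–OH₂⁺).
(In practice PhCH₂–OH₂⁺ is made from PhCH₂–OH by protonation with strong acid, converting the leaving group from hydroxide to neutral water.)

PhCH₂–OH₂⁺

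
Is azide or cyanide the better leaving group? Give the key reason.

azide

azide is the better leaving group.
pKₐ(HN₃) ≈ 4.7 versus pKₐ(HCN) ≈ 9.2: azide is the much weaker base.
Linear, resonance-stabilised.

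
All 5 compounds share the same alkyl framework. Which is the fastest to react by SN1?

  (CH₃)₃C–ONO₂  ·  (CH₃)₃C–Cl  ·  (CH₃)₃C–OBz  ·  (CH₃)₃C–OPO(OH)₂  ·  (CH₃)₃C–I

(CH₃)₃C–I

The skeletons are identical, so relative rate is governed entirely by leaving-group ability.
A good leaving group is a weak base: the lower the pKₐ of its conjugate acid, the more readily it departs.
(CH₃)₃C–I loses I⁻: pKₐ(HI) ≈ -10
(CH₃)₃C–Cl loses Cl⁻: pKₐ(HCl) ≈ -7
(CH₃)₃C–ONO₂ loses NO₃⁻: pKₐ(HNO₃) ≈ -1.3
(CH₃)₃C–OPO(OH)₂ loses H₂PO₄⁻: pKₐ(H₃PO₄) ≈ 2.1
(CH₃)₃C–OBz loses PhCOO⁻: pKₐ(C₆H₅COOH) ≈ 4.2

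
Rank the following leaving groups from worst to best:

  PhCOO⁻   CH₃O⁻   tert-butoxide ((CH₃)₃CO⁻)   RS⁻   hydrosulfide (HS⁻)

PhCOO⁻: pKₐ(C₆H₅COOH) ≈ 4.2 — aryl carboxylate
hydrosulfide (HS⁻): pKₐ(H₂S) ≈ 7
RS⁻: pKₐ(RSH (a thiol)) ≈ 10.5
CH₃O⁻: pKₐ(CH₃OH) ≈ 15.5 — strong base; alkoxides do not leave unassisted
tert-butoxide ((CH₃)₃CO⁻): pKₐ(t-BuOH) ≈ 18
The question asks for worst first, so the sequence is read in increasing leaving-group ability.

tert-butoxide ((CH₃)₃CO⁻) < CH₃O⁻ < RS⁻ < hydrosulfide (HS⁻) < PhCOO⁻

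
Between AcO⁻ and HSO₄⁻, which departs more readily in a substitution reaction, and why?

HSO₄⁻ is the better leaving group.
pKₐ(H₂SO₄) ≈ -3 versus pKₐ(CH₃COOH) ≈ 4.8: HSO₄⁻ is the much weaker base.
Conjugate base of a strong mineral acid.

HSO₄⁻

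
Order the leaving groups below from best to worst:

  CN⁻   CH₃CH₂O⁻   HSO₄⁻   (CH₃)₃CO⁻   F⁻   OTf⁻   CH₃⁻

A good leaving group is a weak base: the lower the pKₐ of its conjugate acid, the more readily it departs.
OTf⁻: pKₐ(CF₃SO₃H (triflic acid)) ≈ -14 — charge spread over three oxygens and a CF₃ group; the premier leaving group in synthesis
HSO₄⁻: pKₐ(H₂SO₄) ≈ -3 — conjugate base of a strong mineral acid
F⁻: pKₐ(HF) ≈ 3.2 — small and strongly basic; the poor halide leaving group
CN⁻: pKₐ(HCN) ≈ 9.2 — sp carbon stabilises the charge somewhat, but still a poor LG
CH₃CH₂O⁻: pKₐ(CH₃CH₂OH) ≈ 16
(CH₃)₃CO⁻: pKₐ(t-BuOH) ≈ 18 — bulky, strongly basic alkoxide
CH₃⁻: pKₐ(CH₄) ≈ 48 — unstabilised carbanion; the worst conceivable leaving group

OTf⁻ > HSO₄⁻ > F⁻ > CN⁻ > CH₃CH₂O⁻ > (CH₃)₃CO⁻ > CH₃⁻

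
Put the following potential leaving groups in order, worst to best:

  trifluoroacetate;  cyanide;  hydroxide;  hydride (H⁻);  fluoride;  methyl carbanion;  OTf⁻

The more stable X⁻ (or X) is on its own — i.e. the weaker a base it is — the better a leaving group it makes.
OTf⁻: pKₐ(CF₃SO₃H (triflic acid)) ≈ -14
trifluoroacetate: pKₐ(CF₃COOH) ≈ 0.2 — strongly electron-withdrawing CF₃ stabilises the carboxylate
fluoride: pKₐ(HF) ≈ 3.2 — small and strongly basic; the poor halide leaving group
cyanide: pKₐ(HCN) ≈ 9.2
hydroxide: pKₐ(H₂O) ≈ 15.7
hydride (H⁻): pKₐ(H₂) ≈ 36 — extremely strong base; leaves only in special hydride-transfer contexts
methyl carbanion: pKₐ(CH₄) ≈ 48 — unstabilised carbanion; the worst conceivable leaving group
Listed from poorest to best leaving group as asked.

methyl carbanion < hydride (H⁻) < hydroxide < cyanide < fluoride < trifluoroacetate < OTf⁻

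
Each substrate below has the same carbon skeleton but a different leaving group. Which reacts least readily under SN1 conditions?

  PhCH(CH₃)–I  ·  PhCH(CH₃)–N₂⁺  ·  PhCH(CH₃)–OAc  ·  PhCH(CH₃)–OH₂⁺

PhCH(CH₃)–OAc

With the same alkyl group throughout, only the leaving group differentiates the rates.
Leaving-group ability tracks the stability of the departed species; conjugate-acid pKₐ is the usual yardstick (lower pKₐ → better LG).
PhCH(CH₃)–N₂⁺ loses N₂: no meaningful conjugate acid; N₂ departs as an exceptionally stable neutral molecule
PhCH(CH₃)–I loses I⁻: pKₐ(HI) ≈ -10
PhCH(CH₃)–OH₂⁺ loses H₂O: pKₐ(H₃O⁺) ≈ -1.7
PhCH(CH₃)–OAc loses AcO⁻: pKₐ(CH₃COOH) ≈ 4.8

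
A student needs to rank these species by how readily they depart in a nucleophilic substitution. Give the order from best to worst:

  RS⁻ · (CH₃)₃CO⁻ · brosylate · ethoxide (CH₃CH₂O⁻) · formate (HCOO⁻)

The more stable X⁻ (or X) is on its own — i.e. the weaker a base it is — the better a leaving group it makes.
brosylate: pKₐ(p-BrC₆H₄SO₃H) ≈ -2.8 — arenesulfonate with a p-bromo substituent
formate (HCOO⁻): pKₐ(HCOOH) ≈ 3.8 — resonance-stabilised carboxylate
RS⁻: pKₐ(RSH (a thiol)) ≈ 10.5 — moderately basic; rarely leaves without activation
ethoxide (CH₃CH₂O⁻): pKₐ(CH₃CH₂OH) ≈ 16 — strong base; alkoxides do not leave unassisted
(CH₃)₃CO⁻: pKₐ(t-BuOH) ≈ 18

brosylate > formate (HCOO⁻) > RS⁻ > ethoxide (CH₃CH₂O⁻) > (CH₃)₃CO⁻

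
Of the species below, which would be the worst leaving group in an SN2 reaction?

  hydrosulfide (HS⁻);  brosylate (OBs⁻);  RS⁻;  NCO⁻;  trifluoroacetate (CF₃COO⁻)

Rank by basicity of the departing species: weakest base leaves most easily.
brosylate (OBs⁻): pKₐ(p-BrC₆H₄SO₃H) ≈ -2.8
trifluoroacetate (CF₃COO⁻): pKₐ(CF₃COOH) ≈ 0.2
NCO⁻: pKₐ(HOCN) ≈ 3.5
hydrosulfide (HS⁻): pKₐ(H₂S) ≈ 7
RS⁻: pKₐ(RSH (a thiol)) ≈ 10.5

RS⁻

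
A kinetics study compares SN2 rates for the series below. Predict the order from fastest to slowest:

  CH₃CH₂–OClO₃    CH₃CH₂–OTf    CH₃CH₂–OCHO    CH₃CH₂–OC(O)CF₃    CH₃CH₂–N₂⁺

CH₃CH₂–N₂⁺ > CH₃CH₂–OTf > CH₃CH₂–OClO₃ > CH₃CH₂–OC(O)CF₃ > CH₃CH₂–OCHO

The skeletons are identical, so relative rate is governed entirely by leaving-group ability.
Rank by basicity of the departing species: weakest base leaves most easily.
CH₃CH₂–N₂⁺ loses N₂: no meaningful conjugate acid; N₂ departs as an exceptionally stable neutral molecule
CH₃CH₂–OTf loses OTf⁻: pKₐ(CF₃SO₃H (triflic acid)) ≈ -14
CH₃CH₂–OClO₃ loses ClO₄⁻: pKₐ(HClO₄) ≈ -10
CH₃CH₂–OC(O)CF₃ loses CF₃COO⁻: pKₐ(CF₃COOH) ≈ 0.2
CH₃CH₂–OCHO loses HCOO⁻: pKₐ(HCOOH) ≈ 3.8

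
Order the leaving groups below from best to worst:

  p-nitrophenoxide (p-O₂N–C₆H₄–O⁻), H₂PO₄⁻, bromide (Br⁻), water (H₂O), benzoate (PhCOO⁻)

Rank by basicity of the departing species: weakest base leaves most easily.
bromide (Br⁻): pKₐ(HBr) ≈ -9
water (H₂O): pKₐ(H₃O⁺) ≈ -1.7
H₂PO₄⁻: pKₐ(H₃PO₄) ≈ 2.1
benzoate (PhCOO⁻): pKₐ(C₆H₅COOH) ≈ 4.2
p-nitrophenoxide (p-O₂N–C₆H₄–O⁻): pKₐ(p-nitrophenol) ≈ 7.2

bromide (Br⁻) > water (H₂O) > H₂PO₄⁻ > benzoate (PhCOO⁻) > p-nitrophenoxide (p-O₂N–C₆H₄–O⁻)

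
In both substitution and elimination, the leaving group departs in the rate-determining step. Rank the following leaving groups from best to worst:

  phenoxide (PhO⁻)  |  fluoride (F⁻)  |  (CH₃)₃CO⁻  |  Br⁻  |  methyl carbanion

Leaving-group ability tracks the stability of the departed species; conjugate-acid pKₐ is the usual yardstick (lower pKₐ → better LG).
Br⁻: pKₐ(HBr) ≈ -9 — weak base; good leaving group
fluoride (F⁻): pKₐ(HF) ≈ 3.2
phenoxide (PhO⁻): pKₐ(C₆H₅OH (phenol)) ≈ 10 — resonance into the ring helps, but still a poor LG
(CH₃)₃CO⁻: pKₐ(t-BuOH) ≈ 18
methyl carbanion: pKₐ(CH₄) ≈ 48 — unstabilised carbanion; the worst conceivable leaving group

Br⁻ > fluoride (F⁻) > phenoxide (PhO⁻) > (CH₃)₃CO⁻ > methyl carbanion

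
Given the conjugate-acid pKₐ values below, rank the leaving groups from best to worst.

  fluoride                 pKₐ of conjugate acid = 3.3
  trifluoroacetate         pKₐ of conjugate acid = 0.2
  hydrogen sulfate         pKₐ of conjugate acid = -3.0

hydrogen sulfate > trifluoroacetate > fluoride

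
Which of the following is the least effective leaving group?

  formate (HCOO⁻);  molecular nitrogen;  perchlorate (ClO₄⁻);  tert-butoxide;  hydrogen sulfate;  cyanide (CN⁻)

tert-butoxide

molecular nitrogen: no meaningful conjugate acid; N₂ departs as an exceptionally stable neutral molecule
perchlorate (ClO₄⁻): pKₐ(HClO₄) ≈ -10
hydrogen sulfate: pKₐ(H₂SO₄) ≈ -3
formate (HCOO⁻): pKₐ(HCOOH) ≈ 3.8
cyanide (CN⁻): pKₐ(HCN) ≈ 9.2
tert-butoxide: pKₐ(t-BuOH) ≈ 18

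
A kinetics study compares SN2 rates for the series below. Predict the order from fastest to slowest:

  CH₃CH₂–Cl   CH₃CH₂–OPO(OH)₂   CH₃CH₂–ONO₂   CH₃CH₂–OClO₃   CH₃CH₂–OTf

CH₃CH₂–OTf > CH₃CH₂–OClO₃ > CH₃CH₂–Cl > CH₃CH₂–ONO₂ > CH₃CH₂–OPO(OH)₂

The skeletons are identical, so relative rate is governed entirely by leaving-group ability.
Rank by basicity of the departing species: weakest base leaves most easily.
CH₃CH₂–OTf loses OTf⁻: pKₐ(CF₃SO₃H (triflic acid)) ≈ -14
CH₃CH₂–OClO₃ loses ClO₄⁻: pKₐ(HClO₄) ≈ -10
CH₃CH₂–Cl loses Cl⁻: pKₐ(HCl) ≈ -7
CH₃CH₂–ONO₂ loses NO₃⁻: pKₐ(HNO₃) ≈ -1.3
CH₃CH₂–OPO(OH)₂ loses H₂PO₄⁻: pKₐ(H₃PO₄) ≈ 2.1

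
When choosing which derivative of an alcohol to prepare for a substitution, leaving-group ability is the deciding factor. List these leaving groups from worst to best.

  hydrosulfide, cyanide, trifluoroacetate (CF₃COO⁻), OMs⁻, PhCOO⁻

cyanide < hydrosulfide < PhCOO⁻ < trifluoroacetate (CF₃COO⁻) < OMs⁻

A good leaving group is a weak base: the lower the pKₐ of its conjugate acid, the more readily it departs.
OMs⁻: pKₐ(CH₃SO₃H (MsOH)) ≈ -1.9
trifluoroacetate (CF₃COO⁻): pKₐ(CF₃COOH) ≈ 0.2
PhCOO⁻: pKₐ(C₆H₅COOH) ≈ 4.2
hydrosulfide: pKₐ(H₂S) ≈ 7
cyanide: pKₐ(HCN) ≈ 9.2
The question asks for worst first, so the sequence is read in increasing leaving-group ability.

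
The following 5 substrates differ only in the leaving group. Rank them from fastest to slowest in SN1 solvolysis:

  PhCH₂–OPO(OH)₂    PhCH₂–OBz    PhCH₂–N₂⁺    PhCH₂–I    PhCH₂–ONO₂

PhCH₂–N₂⁺ > PhCH₂–I > PhCH₂–ONO₂ > PhCH₂–OPO(OH)₂ > PhCH₂–OBz

With the same alkyl group throughout, only the leaving group differentiates the rates.
Leaving-group ability tracks the stability of the departed species; conjugate-acid pKₐ is the usual yardstick (lower pKₐ → better LG).
PhCH₂–N₂⁺ loses N₂: no meaningful conjugate acid; N₂ departs as an exceptionally stable neutral molecule
PhCH₂–I loses I⁻: pKₐ(HI) ≈ -10
PhCH₂–ONO₂ loses NO₃⁻: pKₐ(HNO₃) ≈ -1.3
PhCH₂–OPO(OH)₂ loses H₂PO₄⁻: pKₐ(H₃PO₄) ≈ 2.1
PhCH₂–OBz loses PhCOO⁻: pKₐ(C₆H₅COOH) ≈ 4.2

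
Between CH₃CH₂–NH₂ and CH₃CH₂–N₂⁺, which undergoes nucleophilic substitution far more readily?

CH₃CH₂–N₂⁺

From CH₃CH₂–NH₂ the departing group would be NH₂⁻ (pKₐ(NH₃) ≈ 38). Extremely strong base; never a leaving group.
From CH₃CH₂–N₂⁺ the leaving group is N₂ (no meaningful conjugate acid; N₂ departs as an exceptionally stable neutral molecule).
(In practice CH₃CH₂–N₂⁺ is made from CH₃CH₂–NH₂ by diazotisation (NaNO₂ / HCl, 0 °C), generating a diazonium salt that expels N₂.)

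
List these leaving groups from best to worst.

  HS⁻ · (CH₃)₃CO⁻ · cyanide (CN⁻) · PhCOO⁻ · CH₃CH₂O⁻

PhCOO⁻ > HS⁻ > cyanide (CN⁻) > CH₃CH₂O⁻ > (CH₃)₃CO⁻

PhCOO⁻: pKₐ(C₆H₅COOH) ≈ 4.2
HS⁻: pKₐ(H₂S) ≈ 7
cyanide (CN⁻): pKₐ(HCN) ≈ 9.2
CH₃CH₂O⁻: pKₐ(CH₃CH₂OH) ≈ 16
(CH₃)₃CO⁻: pKₐ(t-BuOH) ≈ 18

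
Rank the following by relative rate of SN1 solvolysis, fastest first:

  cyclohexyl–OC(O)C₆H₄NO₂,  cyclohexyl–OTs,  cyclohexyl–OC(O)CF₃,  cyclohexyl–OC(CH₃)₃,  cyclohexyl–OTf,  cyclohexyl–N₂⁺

cyclohexyl–N₂⁺ > cyclohexyl–OTf > cyclohexyl–OTs > cyclohexyl–OC(O)CF₃ > cyclohexyl–OC(O)C₆H₄NO₂ > cyclohexyl–OC(CH₃)₃

The skeletons are identical, so relative rate is governed entirely by leaving-group ability.
Leaving-group ability tracks the stability of the departed species; conjugate-acid pKₐ is the usual yardstick (lower pKₐ → better LG).
cyclohexyl–N₂⁺ loses N₂: no meaningful conjugate acid; N₂ departs as an exceptionally stable neutral molecule
cyclohexyl–OTf loses OTf⁻: pKₐ(CF₃SO₃H (triflic acid)) ≈ -14
cyclohexyl–OTs loses OTs⁻: pKₐ(p-CH₃C₆H₄SO₃H (TsOH)) ≈ -2.8
cyclohexyl–OC(O)CF₃ loses CF₃COO⁻: pKₐ(CF₃COOH) ≈ 0.2
cyclohexyl–OC(O)C₆H₄NO₂ loses p-O₂N–C₆H₄–COO⁻: pKₐ(p-nitrobenzoic acid) ≈ 3.4
cyclohexyl–OC(CH₃)₃ loses (CH₃)₃CO⁻: pKₐ(t-BuOH) ≈ 18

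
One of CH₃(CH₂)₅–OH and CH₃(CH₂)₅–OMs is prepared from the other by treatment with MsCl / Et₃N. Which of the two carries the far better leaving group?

From CH₃(CH₂)₅–OH the departing group would be OH⁻ (pKₐ(H₂O) ≈ 15.7). Strong base; essentially never leaves without prior activation.
From CH₃(CH₂)₅–OMs the leaving group is OMs⁻ (pKₐ(CH₃SO₃H (MsOH)) ≈ -1.9). Resonance-delocalised alkanesulfonate.
Treatment with MsCl / Et₃N works by converting the hydroxyl into a mesylate, making CH₃(CH₂)₅–OMs enormously more reactive.

CH₃(CH₂)₅–OMs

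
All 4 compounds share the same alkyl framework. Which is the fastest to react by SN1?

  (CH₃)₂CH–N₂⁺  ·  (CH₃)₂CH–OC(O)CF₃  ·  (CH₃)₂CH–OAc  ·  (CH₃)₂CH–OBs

(CH₃)₂CH–N₂⁺

With the same alkyl group throughout, only the leaving group differentiates the rates.
Leaving-group ability tracks the stability of the departed species; conjugate-acid pKₐ is the usual yardstick (lower pKₐ → better LG).
(CH₃)₂CH–N₂⁺ loses N₂: no meaningful conjugate acid; N₂ departs as an exceptionally stable neutral molecule
(CH₃)₂CH–OBs loses OBs⁻: pKₐ(p-BrC₆H₄SO₃H) ≈ -2.8
(CH₃)₂CH–OC(O)CF₃ loses CF₃COO⁻: pKₐ(CF₃COOH) ≈ 0.2
(CH₃)₂CH–OAc loses AcO⁻: pKₐ(CH₃COOH) ≈ 4.8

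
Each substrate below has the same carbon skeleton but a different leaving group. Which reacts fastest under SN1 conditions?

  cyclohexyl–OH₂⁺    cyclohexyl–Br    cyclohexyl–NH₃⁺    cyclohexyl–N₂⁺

cyclohexyl–N₂⁺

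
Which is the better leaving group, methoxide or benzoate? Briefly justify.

benzoate

benzoate is the better leaving group.
pKₐ(C₆H₅COOH) ≈ 4.2 versus pKₐ(CH₃OH) ≈ 15.5: benzoate is the much weaker base.
Aryl carboxylate.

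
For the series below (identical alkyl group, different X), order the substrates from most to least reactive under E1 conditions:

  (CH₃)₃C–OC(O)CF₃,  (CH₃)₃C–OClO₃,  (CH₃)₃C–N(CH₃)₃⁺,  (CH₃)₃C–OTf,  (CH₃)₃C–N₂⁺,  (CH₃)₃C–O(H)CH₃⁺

The skeletons are identical, so relative rate is governed entirely by leaving-group ability.
A good leaving group is a weak base: the lower the pKₐ of its conjugate acid, the more readily it departs.
(CH₃)₃C–N₂⁺ loses N₂: no meaningful conjugate acid; N₂ departs as an exceptionally stable neutral molecule
(CH₃)₃C–OTf loses OTf⁻: pKₐ(CF₃SO₃H (triflic acid)) ≈ -14
(CH₃)₃C–OClO₃ loses ClO₄⁻: pKₐ(HClO₄) ≈ -10
(CH₃)₃C–O(H)CH₃⁺ loses R'OH: pKₐ(R'OH₂⁺) ≈ -2.4
(CH₃)₃C–OC(O)CF₃ loses CF₃COO⁻: pKₐ(CF₃COOH) ≈ 0.2
(CH₃)₃C–N(CH₃)₃⁺ loses NR'₃: pKₐ(R'₃NH⁺) ≈ 10.7

(CH₃)₃C–N₂⁺ > (CH₃)₃C–OTf > (CH₃)₃C–OClO₃ > (CH₃)₃C–O(H)CH₃⁺ > (CH₃)₃C–OC(O)CF₃ > (CH₃)₃C–N(CH₃)₃⁺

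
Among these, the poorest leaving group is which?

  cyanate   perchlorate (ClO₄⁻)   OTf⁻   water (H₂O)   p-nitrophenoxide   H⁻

H⁻

OTf⁻: pKₐ(CF₃SO₃H (triflic acid)) ≈ -14
perchlorate (ClO₄⁻): pKₐ(HClO₄) ≈ -10
water (H₂O): pKₐ(H₃O⁺) ≈ -1.7
cyanate: pKₐ(HOCN) ≈ 3.5
p-nitrophenoxide: pKₐ(p-nitrophenol) ≈ 7.2
H⁻: pKₐ(H₂) ≈ 36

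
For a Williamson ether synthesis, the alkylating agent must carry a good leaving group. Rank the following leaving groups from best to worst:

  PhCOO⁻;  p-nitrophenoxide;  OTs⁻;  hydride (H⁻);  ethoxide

OTs⁻ > PhCOO⁻ > p-nitrophenoxide > ethoxide > hydride (H⁻)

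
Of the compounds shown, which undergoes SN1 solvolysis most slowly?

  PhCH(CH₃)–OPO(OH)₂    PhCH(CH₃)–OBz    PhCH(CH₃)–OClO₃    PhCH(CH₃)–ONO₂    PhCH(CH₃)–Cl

PhCH(CH₃)–OBz

The skeletons are identical, so relative rate is governed entirely by leaving-group ability.
Leaving-group ability tracks the stability of the departed species; conjugate-acid pKₐ is the usual yardstick (lower pKₐ → better LG).
PhCH(CH₃)–OClO₃ loses ClO₄⁻: pKₐ(HClO₄) ≈ -10
PhCH(CH₃)–Cl loses Cl⁻: pKₐ(HCl) ≈ -7
PhCH(CH₃)–ONO₂ loses NO₃⁻: pKₐ(HNO₃) ≈ -1.3
PhCH(CH₃)–OPO(OH)₂ loses H₂PO₄⁻: pKₐ(H₃PO₄) ≈ 2.1
PhCH(CH₃)–OBz loses PhCOO⁻: pKₐ(C₆H₅COOH) ≈ 4.2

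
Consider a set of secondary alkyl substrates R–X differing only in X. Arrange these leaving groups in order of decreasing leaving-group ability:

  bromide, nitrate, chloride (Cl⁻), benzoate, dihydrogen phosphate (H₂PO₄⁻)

bromide: pKₐ(HBr) ≈ -9 — weak base; good leaving group
chloride (Cl⁻): pKₐ(HCl) ≈ -7
nitrate: pKₐ(HNO₃) ≈ -1.3
dihydrogen phosphate (H₂PO₄⁻): pKₐ(H₃PO₄) ≈ 2.1 — moderate base; biological leaving group after further activation
benzoate: pKₐ(C₆H₅COOH) ≈ 4.2

bromide > chloride (Cl⁻) > nitrate > dihydrogen phosphate (H₂PO₄⁻) > benzoate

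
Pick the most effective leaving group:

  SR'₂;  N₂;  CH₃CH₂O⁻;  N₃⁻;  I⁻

N₂

The more stable X⁻ (or X) is on its own — i.e. the weaker a base it is — the better a leaving group it makes.
N₂: no meaningful conjugate acid; N₂ departs as an exceptionally stable neutral molecule
I⁻: pKₐ(HI) ≈ -10
SR'₂: pKₐ(R'₂SH⁺) ≈ -7
N₃⁻: pKₐ(HN₃) ≈ 4.7
CH₃CH₂O⁻: pKₐ(CH₃CH₂OH) ≈ 16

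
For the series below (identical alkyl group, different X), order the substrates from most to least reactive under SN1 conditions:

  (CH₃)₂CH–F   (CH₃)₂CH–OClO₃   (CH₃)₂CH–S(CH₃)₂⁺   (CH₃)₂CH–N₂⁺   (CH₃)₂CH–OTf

With the same alkyl group throughout, only the leaving group differentiates the rates.
Rank by basicity of the departing species: weakest base leaves most easily.
(CH₃)₂CH–N₂⁺ loses N₂: no meaningful conjugate acid; N₂ departs as an exceptionally stable neutral molecule
(CH₃)₂CH–OTf loses OTf⁻: pKₐ(CF₃SO₃H (triflic acid)) ≈ -14
(CH₃)₂CH–OClO₃ loses ClO₄⁻: pKₐ(HClO₄) ≈ -10
(CH₃)₂CH–S(CH₃)₂⁺ loses SR'₂: pKₐ(R'₂SH⁺) ≈ -7
(CH₃)₂CH–F loses F⁻: pKₐ(HF) ≈ 3.2

(CH₃)₂CH–N₂⁺ > (CH₃)₂CH–OTf > (CH₃)₂CH–OClO₃ > (CH₃)₂CH–S(CH₃)₂⁺ > (CH₃)₂CH–F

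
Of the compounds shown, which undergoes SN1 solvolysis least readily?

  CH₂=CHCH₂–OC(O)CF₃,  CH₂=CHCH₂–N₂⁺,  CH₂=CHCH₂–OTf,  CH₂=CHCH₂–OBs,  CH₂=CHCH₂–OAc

CH₂=CHCH₂–OAc

The skeletons are identical, so relative rate is governed entirely by leaving-group ability.
A good leaving group is a weak base: the lower the pKₐ of its conjugate acid, the more readily it departs.
CH₂=CHCH₂–N₂⁺ loses N₂: no meaningful conjugate acid; N₂ departs as an exceptionally stable neutral molecule
CH₂=CHCH₂–OTf loses OTf⁻: pKₐ(CF₃SO₃H (triflic acid)) ≈ -14
CH₂=CHCH₂–OBs loses OBs⁻: pKₐ(p-BrC₆H₄SO₃H) ≈ -2.8
CH₂=CHCH₂–OC(O)CF₃ loses CF₃COO⁻: pKₐ(CF₃COOH) ≈ 0.2
CH₂=CHCH₂–OAc loses AcO⁻: pKₐ(CH₃COOH) ≈ 4.8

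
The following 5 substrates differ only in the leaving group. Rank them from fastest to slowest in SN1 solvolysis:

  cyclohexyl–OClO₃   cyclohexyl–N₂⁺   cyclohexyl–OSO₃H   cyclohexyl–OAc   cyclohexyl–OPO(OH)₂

cyclohexyl–N₂⁺ > cyclohexyl–OClO₃ > cyclohexyl–OSO₃H > cyclohexyl–OPO(OH)₂ > cyclohexyl–OAc

The skeletons are identical, so relative rate is governed entirely by leaving-group ability.
Rank by basicity of the departing species: weakest base leaves most easily.
cyclohexyl–N₂⁺ loses N₂: no meaningful conjugate acid; N₂ departs as an exceptionally stable neutral molecule
cyclohexyl–OClO₃ loses ClO₄⁻: pKₐ(HClO₄) ≈ -10
cyclohexyl–OSO₃H loses HSO₄⁻: pKₐ(H₂SO₄) ≈ -3
cyclohexyl–OPO(OH)₂ loses H₂PO₄⁻: pKₐ(H₃PO₄) ≈ 2.1
cyclohexyl–OAc loses AcO⁻: pKₐ(CH₃COOH) ≈ 4.8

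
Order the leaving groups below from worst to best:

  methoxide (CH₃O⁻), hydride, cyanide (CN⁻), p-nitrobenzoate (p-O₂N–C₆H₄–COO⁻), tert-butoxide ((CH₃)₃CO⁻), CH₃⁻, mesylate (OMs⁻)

CH₃⁻ < hydride < tert-butoxide ((CH₃)₃CO⁻) < methoxide (CH₃O⁻) < cyanide (CN⁻) < p-nitrobenzoate (p-O₂N–C₆H₄–COO⁻) < mesylate (OMs⁻)

Rank by basicity of the departing species: weakest base leaves most easily.
mesylate (OMs⁻): pKₐ(CH₃SO₃H (MsOH)) ≈ -1.9 — resonance-delocalised alkanesulfonate
p-nitrobenzoate (p-O₂N–C₆H₄–COO⁻): pKₐ(p-nitrobenzoic acid) ≈ 3.4 — electron-withdrawing nitro group stabilises the carboxylate
cyanide (CN⁻): pKₐ(HCN) ≈ 9.2 — sp carbon stabilises the charge somewhat, but still a poor LG
methoxide (CH₃O⁻): pKₐ(CH₃OH) ≈ 15.5
tert-butoxide ((CH₃)₃CO⁻): pKₐ(t-BuOH) ≈ 18 — bulky, strongly basic alkoxide
hydride: pKₐ(H₂) ≈ 36 — extremely strong base; leaves only in special hydride-transfer contexts
CH₃⁻: pKₐ(CH₄) ≈ 48 — unstabilised carbanion; the worst conceivable leaving group
Listed from poorest to best leaving group as asked.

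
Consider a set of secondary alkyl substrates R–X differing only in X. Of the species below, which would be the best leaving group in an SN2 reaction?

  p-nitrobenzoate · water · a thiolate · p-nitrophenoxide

water

Leaving-group ability tracks the stability of the departed species; conjugate-acid pKₐ is the usual yardstick (lower pKₐ → better LG).
water: pKₐ(H₃O⁺) ≈ -1.7
p-nitrobenzoate: pKₐ(p-nitrobenzoic acid) ≈ 3.4
p-nitrophenoxide: pKₐ(p-nitrophenol) ≈ 7.2
a thiolate: pKₐ(RSH (a thiol)) ≈ 10.5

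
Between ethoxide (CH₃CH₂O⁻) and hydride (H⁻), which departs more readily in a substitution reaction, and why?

ethoxide (CH₃CH₂O⁻)

ethoxide (CH₃CH₂O⁻) is the better leaving group.
pKₐ(CH₃CH₂OH) ≈ 16 versus pKₐ(H₂) ≈ 36: ethoxide (CH₃CH₂O⁻) is the much weaker base.
Strong base; alkoxides do not leave unassisted.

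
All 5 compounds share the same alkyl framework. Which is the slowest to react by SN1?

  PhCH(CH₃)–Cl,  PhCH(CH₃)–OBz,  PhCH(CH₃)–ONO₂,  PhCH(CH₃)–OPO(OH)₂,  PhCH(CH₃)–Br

With the same alkyl group throughout, only the leaving group differentiates the rates.
Leaving-group ability tracks the stability of the departed species; conjugate-acid pKₐ is the usual yardstick (lower pKₐ → better LG).
PhCH(CH₃)–Br loses Br⁻: pKₐ(HBr) ≈ -9
PhCH(CH₃)–Cl loses Cl⁻: pKₐ(HCl) ≈ -7
PhCH(CH₃)–ONO₂ loses NO₃⁻: pKₐ(HNO₃) ≈ -1.3
PhCH(CH₃)–OPO(OH)₂ loses H₂PO₄⁻: pKₐ(H₃PO₄) ≈ 2.1
PhCH(CH₃)–OBz loses PhCOO⁻: pKₐ(C₆H₅COOH) ≈ 4.2

PhCH(CH₃)–OBz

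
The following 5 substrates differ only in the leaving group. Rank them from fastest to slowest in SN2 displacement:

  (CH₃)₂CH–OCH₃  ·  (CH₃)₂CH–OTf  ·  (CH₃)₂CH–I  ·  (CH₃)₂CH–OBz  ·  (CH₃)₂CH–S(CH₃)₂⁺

(CH₃)₂CH–OTf > (CH₃)₂CH–I > (CH₃)₂CH–S(CH₃)₂⁺ > (CH₃)₂CH–OBz > (CH₃)₂CH–OCH₃

Same R in every case — rank the leaving groups.
Leaving-group ability tracks the stability of the departed species; conjugate-acid pKₐ is the usual yardstick (lower pKₐ → better LG).
(CH₃)₂CH–OTf loses OTf⁻: pKₐ(CF₃SO₃H (triflic acid)) ≈ -14
(CH₃)₂CH–I loses I⁻: pKₐ(HI) ≈ -10
(CH₃)₂CH–S(CH₃)₂⁺ loses SR'₂: pKₐ(R'₂SH⁺) ≈ -7
(CH₃)₂CH–OBz loses PhCOO⁻: pKₐ(C₆H₅COOH) ≈ 4.2
(CH₃)₂CH–OCH₃ loses CH₃O⁻: pKₐ(CH₃OH) ≈ 15.5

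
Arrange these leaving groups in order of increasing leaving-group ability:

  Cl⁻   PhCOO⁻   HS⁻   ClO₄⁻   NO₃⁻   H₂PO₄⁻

Leaving-group ability tracks the stability of the departed species; conjugate-acid pKₐ is the usual yardstick (lower pKₐ → better LG).
ClO₄⁻: pKₐ(HClO₄) ≈ -10
Cl⁻: pKₐ(HCl) ≈ -7
NO₃⁻: pKₐ(HNO₃) ≈ -1.3
H₂PO₄⁻: pKₐ(H₃PO₄) ≈ 2.1
PhCOO⁻: pKₐ(C₆H₅COOH) ≈ 4.2
HS⁻: pKₐ(H₂S) ≈ 7
The question asks for worst first, so the sequence is read in increasing leaving-group ability.

HS⁻ < PhCOO⁻ < H₂PO₄⁻ < NO₃⁻ < Cl⁻ < ClO₄⁻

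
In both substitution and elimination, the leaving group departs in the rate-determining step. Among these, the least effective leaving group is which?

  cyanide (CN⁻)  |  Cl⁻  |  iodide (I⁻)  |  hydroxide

iodide (I⁻): pKₐ(HI) ≈ -10
Cl⁻: pKₐ(HCl) ≈ -7
cyanide (CN⁻): pKₐ(HCN) ≈ 9.2
hydroxide: pKₐ(H₂O) ≈ 15.7

hydroxide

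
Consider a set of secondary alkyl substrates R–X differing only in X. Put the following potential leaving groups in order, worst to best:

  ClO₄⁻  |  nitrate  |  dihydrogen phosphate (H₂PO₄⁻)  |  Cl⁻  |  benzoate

benzoate < dihydrogen phosphate (H₂PO₄⁻) < nitrate < Cl⁻ < ClO₄⁻

ClO₄⁻: pKₐ(HClO₄) ≈ -10
Cl⁻: pKₐ(HCl) ≈ -7
nitrate: pKₐ(HNO₃) ≈ -1.3
dihydrogen phosphate (H₂PO₄⁻): pKₐ(H₃PO₄) ≈ 2.1
benzoate: pKₐ(C₆H₅COOH) ≈ 4.2
Listed from poorest to best leaving group as asked.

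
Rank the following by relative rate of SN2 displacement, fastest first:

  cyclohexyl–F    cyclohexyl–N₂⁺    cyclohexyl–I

cyclohexyl–N₂⁺ > cyclohexyl–I > cyclohexyl–F

With the same alkyl group throughout, only the leaving group differentiates the rates.
A good leaving group is a weak base: the lower the pKₐ of its conjugate acid, the more readily it departs.
cyclohexyl–N₂⁺ loses N₂: no meaningful conjugate acid; N₂ departs as an exceptionally stable neutral molecule
cyclohexyl–I loses I⁻: pKₐ(HI) ≈ -10
cyclohexyl–F loses F⁻: pKₐ(HF) ≈ 3.2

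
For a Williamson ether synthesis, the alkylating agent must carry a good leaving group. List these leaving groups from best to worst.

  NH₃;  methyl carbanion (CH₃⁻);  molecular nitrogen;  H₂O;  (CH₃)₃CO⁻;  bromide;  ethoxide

molecular nitrogen > bromide > H₂O > NH₃ > ethoxide > (CH₃)₃CO⁻ > methyl carbanion (CH₃⁻)

The more stable X⁻ (or X) is on its own — i.e. the weaker a base it is — the better a leaving group it makes.
molecular nitrogen: no meaningful conjugate acid; N₂ departs as an exceptionally stable neutral molecule
bromide: pKₐ(HBr) ≈ -9
H₂O: pKₐ(H₃O⁺) ≈ -1.7 — neutral; leaves from a protonated alcohol (R–OH₂⁺)
NH₃: pKₐ(NH₄⁺) ≈ 9.2
ethoxide: pKₐ(CH₃CH₂OH) ≈ 16 — strong base; alkoxides do not leave unassisted
(CH₃)₃CO⁻: pKₐ(t-BuOH) ≈ 18 — bulky, strongly basic alkoxide
methyl carbanion (CH₃⁻): pKₐ(CH₄) ≈ 48 — unstabilised carbanion; the worst conceivable leaving group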